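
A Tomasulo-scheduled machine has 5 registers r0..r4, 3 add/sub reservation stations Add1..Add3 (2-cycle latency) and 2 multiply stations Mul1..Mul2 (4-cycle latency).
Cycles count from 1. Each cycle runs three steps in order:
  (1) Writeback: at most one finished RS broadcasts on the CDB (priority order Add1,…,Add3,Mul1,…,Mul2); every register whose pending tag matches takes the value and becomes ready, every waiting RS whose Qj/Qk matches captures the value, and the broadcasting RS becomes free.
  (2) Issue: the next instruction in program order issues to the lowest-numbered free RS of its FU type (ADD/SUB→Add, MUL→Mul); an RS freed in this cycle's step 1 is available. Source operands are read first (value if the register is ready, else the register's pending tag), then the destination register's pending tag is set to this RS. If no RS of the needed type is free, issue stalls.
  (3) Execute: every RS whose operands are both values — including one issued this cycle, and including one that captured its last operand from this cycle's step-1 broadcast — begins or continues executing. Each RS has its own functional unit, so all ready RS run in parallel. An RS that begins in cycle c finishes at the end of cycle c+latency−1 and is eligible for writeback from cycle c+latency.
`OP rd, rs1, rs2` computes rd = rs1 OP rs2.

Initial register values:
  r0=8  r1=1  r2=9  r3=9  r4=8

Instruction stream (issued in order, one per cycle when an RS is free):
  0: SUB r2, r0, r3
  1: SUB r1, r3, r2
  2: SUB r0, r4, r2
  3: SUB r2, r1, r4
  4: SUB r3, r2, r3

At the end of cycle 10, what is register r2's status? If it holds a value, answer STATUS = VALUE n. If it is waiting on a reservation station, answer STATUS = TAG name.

STATUS = VALUE 2

  c1: issue SUB r2<-Add1  regs: r0:8,r1:1,r2:Add1,r3:9,r4:8
  c2: issue SUB r1<-Add2  regs: r0:8,r1:Add2,r2:Add1,r3:9,r4:8
  c3: CDB Add1=-1; issue SUB r0<-Add1  regs: r0:Add1,r1:Add2,r2:-1,r3:9,r4:8
  c4: issue SUB r2<-Add3  regs: r0:Add1,r1:Add2,r2:Add3,r3:9,r4:8
  c5: CDB Add1=9; issue SUB r3<-Add1  regs: r0:9,r1:Add2,r2:Add3,r3:Add1,r4:8
  c6: CDB Add2=10  regs: r0:9,r1:10,r2:Add3,r3:Add1,r4:8
  c7: -  regs: r0:9,r1:10,r2:Add3,r3:Add1,r4:8
  c8: CDB Add3=2  regs: r0:9,r1:10,r2:2,r3:Add1,r4:8
  c9: -  regs: r0:9,r1:10,r2:2,r3:Add1,r4:8
  c10: CDB Add1=-7  regs: r0:9,r1:10,r2:2,r3:-7,r4:8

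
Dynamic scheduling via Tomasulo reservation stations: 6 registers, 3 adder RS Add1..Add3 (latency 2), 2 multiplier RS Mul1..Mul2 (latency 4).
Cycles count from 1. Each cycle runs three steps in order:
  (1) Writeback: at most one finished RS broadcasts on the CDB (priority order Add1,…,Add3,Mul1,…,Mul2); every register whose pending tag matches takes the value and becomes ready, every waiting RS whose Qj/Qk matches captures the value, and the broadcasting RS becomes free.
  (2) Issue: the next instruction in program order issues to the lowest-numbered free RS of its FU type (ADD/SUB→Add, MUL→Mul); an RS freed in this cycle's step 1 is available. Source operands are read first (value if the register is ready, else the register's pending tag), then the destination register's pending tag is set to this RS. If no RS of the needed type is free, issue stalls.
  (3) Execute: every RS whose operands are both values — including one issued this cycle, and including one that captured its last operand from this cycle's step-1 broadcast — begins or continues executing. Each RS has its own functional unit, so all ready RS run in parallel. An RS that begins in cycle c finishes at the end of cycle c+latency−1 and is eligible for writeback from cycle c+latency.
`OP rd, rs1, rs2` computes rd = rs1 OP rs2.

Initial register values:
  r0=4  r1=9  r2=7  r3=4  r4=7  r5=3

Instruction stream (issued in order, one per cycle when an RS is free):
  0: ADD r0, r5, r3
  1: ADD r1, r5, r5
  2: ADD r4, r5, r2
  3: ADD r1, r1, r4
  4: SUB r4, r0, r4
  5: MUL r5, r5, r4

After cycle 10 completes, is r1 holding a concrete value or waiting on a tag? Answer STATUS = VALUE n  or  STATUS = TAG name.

  c1: issue ADD r0<-Add1  regs: r0:Add1,r1:9,r2:7,r3:4,r4:7,r5:3
  c2: issue ADD r1<-Add2  regs: r0:Add1,r1:Add2,r2:7,r3:4,r4:7,r5:3
  c3: CDB Add1=7; issue ADD r4<-Add1  regs: r0:7,r1:Add2,r2:7,r3:4,r4:Add1,r5:3
  c4: CDB Add2=6; issue ADD r1<-Add2  regs: r0:7,r1:Add2,r2:7,r3:4,r4:Add1,r5:3
  c5: CDB Add1=10; issue SUB r4<-Add1  regs: r0:7,r1:Add2,r2:7,r3:4,r4:Add1,r5:3
  c6: issue MUL r5<-Mul1  regs: r0:7,r1:Add2,r2:7,r3:4,r4:Add1,r5:Mul1
  c7: CDB Add1=-3  regs: r0:7,r1:Add2,r2:7,r3:4,r4:-3,r5:Mul1
  c8: CDB Add2=16  regs: r0:7,r1:16,r2:7,r3:4,r4:-3,r5:Mul1
  c9: -  regs: r0:7,r1:16,r2:7,r3:4,r4:-3,r5:Mul1
  c10: -  regs: r0:7,r1:16,r2:7,r3:4,r4:-3,r5:Mul1

STATUS = VALUE 16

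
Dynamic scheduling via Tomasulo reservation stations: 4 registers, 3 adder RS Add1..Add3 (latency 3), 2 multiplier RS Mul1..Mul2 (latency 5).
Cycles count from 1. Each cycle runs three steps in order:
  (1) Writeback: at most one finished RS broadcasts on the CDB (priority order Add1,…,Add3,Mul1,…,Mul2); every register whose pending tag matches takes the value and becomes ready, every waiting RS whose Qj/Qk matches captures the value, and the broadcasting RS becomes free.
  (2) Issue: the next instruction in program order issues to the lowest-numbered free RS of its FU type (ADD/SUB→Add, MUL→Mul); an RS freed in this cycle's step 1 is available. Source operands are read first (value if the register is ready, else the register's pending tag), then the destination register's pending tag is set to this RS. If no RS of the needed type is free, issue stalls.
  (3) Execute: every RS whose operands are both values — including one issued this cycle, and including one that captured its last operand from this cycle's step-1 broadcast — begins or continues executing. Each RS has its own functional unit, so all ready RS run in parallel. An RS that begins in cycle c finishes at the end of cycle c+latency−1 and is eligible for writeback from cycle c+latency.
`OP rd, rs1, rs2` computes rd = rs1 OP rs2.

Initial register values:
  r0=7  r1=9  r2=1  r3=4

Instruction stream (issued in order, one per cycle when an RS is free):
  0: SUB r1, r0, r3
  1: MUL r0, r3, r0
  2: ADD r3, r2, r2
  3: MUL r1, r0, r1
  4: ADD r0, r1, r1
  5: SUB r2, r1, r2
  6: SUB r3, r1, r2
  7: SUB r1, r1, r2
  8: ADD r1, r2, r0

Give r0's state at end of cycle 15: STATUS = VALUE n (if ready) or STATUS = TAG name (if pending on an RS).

STATUS = VALUE 168

cycle 1: issue SUB r1<-Add1 // r0:7,r1:Add1,r2:1,r3:4
cycle 2: issue MUL r0<-Mul1 // r0:Mul1,r1:Add1,r2:1,r3:4
cycle 3: issue ADD r3<-Add2 // r0:Mul1,r1:Add1,r2:1,r3:Add2
cycle 4: CDB Add1=3; issue MUL r1<-Mul2 // r0:Mul1,r1:Mul2,r2:1,r3:Add2
cycle 5: issue ADD r0<-Add1 // r0:Add1,r1:Mul2,r2:1,r3:Add2
cycle 6: CDB Add2=2; issue SUB r2<-Add2 // r0:Add1,r1:Mul2,r2:Add2,r3:2
cycle 7: CDB Mul1=28; issue SUB r3<-Add3 // r0:Add1,r1:Mul2,r2:Add2,r3:Add3
cycle 8: stall // r0:Add1,r1:Mul2,r2:Add2,r3:Add3
cycle 9: stall // r0:Add1,r1:Mul2,r2:Add2,r3:Add3
cycle 10: stall // r0:Add1,r1:Mul2,r2:Add2,r3:Add3
cycle 11: stall // r0:Add1,r1:Mul2,r2:Add2,r3:Add3
cycle 12: CDB Mul2=84; stall // r0:Add1,r1:84,r2:Add2,r3:Add3
cycle 13: stall // r0:Add1,r1:84,r2:Add2,r3:Add3
cycle 14: stall // r0:Add1,r1:84,r2:Add2,r3:Add3
cycle 15: CDB Add1=168; issue SUB r1<-Add1 // r0:168,r1:Add1,r2:Add2,r3:Add3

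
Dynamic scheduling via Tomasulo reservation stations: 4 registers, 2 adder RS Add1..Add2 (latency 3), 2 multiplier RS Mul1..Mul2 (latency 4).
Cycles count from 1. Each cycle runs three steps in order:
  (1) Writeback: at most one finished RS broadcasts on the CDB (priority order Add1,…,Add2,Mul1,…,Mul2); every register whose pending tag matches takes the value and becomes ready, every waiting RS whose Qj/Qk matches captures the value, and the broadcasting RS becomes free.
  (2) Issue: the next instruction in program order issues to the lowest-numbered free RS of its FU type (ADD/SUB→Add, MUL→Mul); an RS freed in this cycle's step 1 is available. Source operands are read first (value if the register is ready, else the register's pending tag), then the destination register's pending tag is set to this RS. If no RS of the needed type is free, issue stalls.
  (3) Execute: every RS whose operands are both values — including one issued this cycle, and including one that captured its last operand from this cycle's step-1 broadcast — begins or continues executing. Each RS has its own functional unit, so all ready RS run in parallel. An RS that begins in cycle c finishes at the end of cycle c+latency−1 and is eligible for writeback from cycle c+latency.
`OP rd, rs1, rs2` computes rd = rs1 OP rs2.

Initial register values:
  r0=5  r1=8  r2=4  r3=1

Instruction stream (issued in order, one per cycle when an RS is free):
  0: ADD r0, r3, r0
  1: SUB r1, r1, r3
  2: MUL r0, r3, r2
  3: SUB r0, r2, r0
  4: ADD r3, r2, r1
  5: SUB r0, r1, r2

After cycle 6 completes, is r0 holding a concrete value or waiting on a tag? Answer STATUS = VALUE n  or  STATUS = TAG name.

STATUS = TAG Add1

c1: issue ADD r0<-Add1 | r0:Add1,r1:8,r2:4,r3:1
c2: issue SUB r1<-Add2 | r0:Add1,r1:Add2,r2:4,r3:1
c3: issue MUL r0<-Mul1 | r0:Mul1,r1:Add2,r2:4,r3:1
c4: CDB Add1=6; issue SUB r0<-Add1 | r0:Add1,r1:Add2,r2:4,r3:1
c5: CDB Add2=7; issue ADD r3<-Add2 | r0:Add1,r1:7,r2:4,r3:Add2
c6: stall | r0:Add1,r1:7,r2:4,r3:Add2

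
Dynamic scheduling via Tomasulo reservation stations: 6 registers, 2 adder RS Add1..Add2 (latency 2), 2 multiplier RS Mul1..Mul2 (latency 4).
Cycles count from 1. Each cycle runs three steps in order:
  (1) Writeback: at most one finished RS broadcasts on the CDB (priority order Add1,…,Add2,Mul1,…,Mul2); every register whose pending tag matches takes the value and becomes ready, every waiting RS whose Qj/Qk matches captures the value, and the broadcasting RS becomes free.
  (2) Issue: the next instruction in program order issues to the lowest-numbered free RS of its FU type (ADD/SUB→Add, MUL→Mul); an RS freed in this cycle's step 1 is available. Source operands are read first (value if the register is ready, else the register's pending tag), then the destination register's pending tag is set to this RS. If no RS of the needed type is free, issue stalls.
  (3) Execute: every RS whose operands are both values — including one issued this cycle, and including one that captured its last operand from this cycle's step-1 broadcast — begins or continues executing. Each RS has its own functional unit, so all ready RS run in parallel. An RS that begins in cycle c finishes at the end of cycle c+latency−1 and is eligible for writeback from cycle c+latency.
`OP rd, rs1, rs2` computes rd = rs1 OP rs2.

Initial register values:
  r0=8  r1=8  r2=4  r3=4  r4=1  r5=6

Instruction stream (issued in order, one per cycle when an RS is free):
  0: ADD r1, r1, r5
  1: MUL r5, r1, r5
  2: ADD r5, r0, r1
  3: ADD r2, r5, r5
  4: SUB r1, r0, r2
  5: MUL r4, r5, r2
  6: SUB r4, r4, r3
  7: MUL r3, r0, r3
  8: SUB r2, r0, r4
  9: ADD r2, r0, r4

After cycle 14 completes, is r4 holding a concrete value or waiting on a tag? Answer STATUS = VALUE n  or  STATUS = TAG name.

  c1: issue ADD r1<-Add1  regs: r0:8,r1:Add1,r2:4,r3:4,r4:1,r5:6
  c2: issue MUL r5<-Mul1  regs: r0:8,r1:Add1,r2:4,r3:4,r4:1,r5:Mul1
  c3: CDB Add1=14; issue ADD r5<-Add1  regs: r0:8,r1:14,r2:4,r3:4,r4:1,r5:Add1
  c4: issue ADD r2<-Add2  regs: r0:8,r1:14,r2:Add2,r3:4,r4:1,r5:Add1
  c5: CDB Add1=22; issue SUB r1<-Add1  regs: r0:8,r1:Add1,r2:Add2,r3:4,r4:1,r5:22
  c6: issue MUL r4<-Mul2  regs: r0:8,r1:Add1,r2:Add2,r3:4,r4:Mul2,r5:22
  c7: CDB Add2=44; issue SUB r4<-Add2  regs: r0:8,r1:Add1,r2:44,r3:4,r4:Add2,r5:22
  c8: CDB Mul1=84; issue MUL r3<-Mul1  regs: r0:8,r1:Add1,r2:44,r3:Mul1,r4:Add2,r5:22
  c9: CDB Add1=-36; issue SUB r2<-Add1  regs: r0:8,r1:-36,r2:Add1,r3:Mul1,r4:Add2,r5:22
  c10: stall  regs: r0:8,r1:-36,r2:Add1,r3:Mul1,r4:Add2,r5:22
  c11: CDB Mul2=968; stall  regs: r0:8,r1:-36,r2:Add1,r3:Mul1,r4:Add2,r5:22
  c12: CDB Mul1=32; stall  regs: r0:8,r1:-36,r2:Add1,r3:32,r4:Add2,r5:22
  c13: CDB Add2=964; issue ADD r2<-Add2  regs: r0:8,r1:-36,r2:Add2,r3:32,r4:964,r5:22
  c14: -  regs: r0:8,r1:-36,r2:Add2,r3:32,r4:964,r5:22

STATUS = VALUE 964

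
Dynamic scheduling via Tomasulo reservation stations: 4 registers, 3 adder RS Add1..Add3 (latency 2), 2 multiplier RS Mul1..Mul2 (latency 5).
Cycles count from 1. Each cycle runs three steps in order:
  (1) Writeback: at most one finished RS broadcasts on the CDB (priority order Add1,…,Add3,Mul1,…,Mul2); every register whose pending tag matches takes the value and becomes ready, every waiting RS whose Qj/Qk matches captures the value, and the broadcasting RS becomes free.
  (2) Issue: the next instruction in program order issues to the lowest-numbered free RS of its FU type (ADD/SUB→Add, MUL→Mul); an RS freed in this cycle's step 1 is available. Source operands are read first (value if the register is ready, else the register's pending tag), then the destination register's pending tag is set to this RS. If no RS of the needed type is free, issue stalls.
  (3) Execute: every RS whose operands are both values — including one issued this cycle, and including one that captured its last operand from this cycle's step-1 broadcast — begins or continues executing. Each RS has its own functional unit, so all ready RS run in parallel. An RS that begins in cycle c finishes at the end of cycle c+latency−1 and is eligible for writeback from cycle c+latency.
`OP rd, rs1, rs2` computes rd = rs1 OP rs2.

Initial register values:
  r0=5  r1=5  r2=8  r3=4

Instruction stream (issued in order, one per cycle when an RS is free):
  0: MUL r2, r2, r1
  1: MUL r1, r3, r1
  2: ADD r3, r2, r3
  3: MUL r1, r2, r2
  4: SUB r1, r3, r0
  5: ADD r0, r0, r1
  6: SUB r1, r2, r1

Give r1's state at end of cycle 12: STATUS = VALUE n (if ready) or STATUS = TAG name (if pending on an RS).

STATUS = TAG Add3

  c1: issue MUL r2<-Mul1  regs: r0:5,r1:5,r2:Mul1,r3:4
  c2: issue MUL r1<-Mul2  regs: r0:5,r1:Mul2,r2:Mul1,r3:4
  c3: issue ADD r3<-Add1  regs: r0:5,r1:Mul2,r2:Mul1,r3:Add1
  c4: stall  regs: r0:5,r1:Mul2,r2:Mul1,r3:Add1
  c5: stall  regs: r0:5,r1:Mul2,r2:Mul1,r3:Add1
  c6: CDB Mul1=40; issue MUL r1<-Mul1  regs: r0:5,r1:Mul1,r2:40,r3:Add1
  c7: CDB Mul2=20; issue SUB r1<-Add2  regs: r0:5,r1:Add2,r2:40,r3:Add1
  c8: CDB Add1=44; issue ADD r0<-Add1  regs: r0:Add1,r1:Add2,r2:40,r3:44
  c9: issue SUB r1<-Add3  regs: r0:Add1,r1:Add3,r2:40,r3:44
  c10: CDB Add2=39  regs: r0:Add1,r1:Add3,r2:40,r3:44
  c11: CDB Mul1=1600  regs: r0:Add1,r1:Add3,r2:40,r3:44
  c12: CDB Add1=44  regs: r0:44,r1:Add3,r2:40,r3:44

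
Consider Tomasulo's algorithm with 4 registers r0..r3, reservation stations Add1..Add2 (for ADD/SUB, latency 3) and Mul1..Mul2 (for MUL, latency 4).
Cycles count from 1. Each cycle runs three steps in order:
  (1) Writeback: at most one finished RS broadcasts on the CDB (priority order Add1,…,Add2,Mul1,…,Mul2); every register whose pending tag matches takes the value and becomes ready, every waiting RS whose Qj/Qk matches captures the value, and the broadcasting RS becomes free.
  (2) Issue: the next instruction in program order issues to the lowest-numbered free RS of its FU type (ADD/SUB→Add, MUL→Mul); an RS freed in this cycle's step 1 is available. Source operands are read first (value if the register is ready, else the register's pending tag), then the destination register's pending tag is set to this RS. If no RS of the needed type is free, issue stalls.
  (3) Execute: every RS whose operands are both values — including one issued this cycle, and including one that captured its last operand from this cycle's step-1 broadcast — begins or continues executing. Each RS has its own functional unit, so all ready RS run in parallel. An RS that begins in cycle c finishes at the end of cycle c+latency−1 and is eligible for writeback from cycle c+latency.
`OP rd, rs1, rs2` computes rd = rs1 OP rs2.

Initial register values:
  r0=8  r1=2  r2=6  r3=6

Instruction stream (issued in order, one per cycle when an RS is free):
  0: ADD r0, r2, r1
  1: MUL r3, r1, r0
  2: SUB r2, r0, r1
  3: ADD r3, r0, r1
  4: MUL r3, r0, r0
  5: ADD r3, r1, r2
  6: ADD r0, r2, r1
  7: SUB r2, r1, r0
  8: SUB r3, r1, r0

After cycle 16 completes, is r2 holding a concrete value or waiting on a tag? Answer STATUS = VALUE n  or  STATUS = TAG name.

STATUS = VALUE -6

cycle 1: issue ADD r0<-Add1 // r0:Add1,r1:2,r2:6,r3:6
cycle 2: issue MUL r3<-Mul1 // r0:Add1,r1:2,r2:6,r3:Mul1
cycle 3: issue SUB r2<-Add2 // r0:Add1,r1:2,r2:Add2,r3:Mul1
cycle 4: CDB Add1=8; issue ADD r3<-Add1 // r0:8,r1:2,r2:Add2,r3:Add1
cycle 5: issue MUL r3<-Mul2 // r0:8,r1:2,r2:Add2,r3:Mul2
cycle 6: stall // r0:8,r1:2,r2:Add2,r3:Mul2
cycle 7: CDB Add1=10; issue ADD r3<-Add1 // r0:8,r1:2,r2:Add2,r3:Add1
cycle 8: CDB Add2=6; issue ADD r0<-Add2 // r0:Add2,r1:2,r2:6,r3:Add1
cycle 9: CDB Mul1=16; stall // r0:Add2,r1:2,r2:6,r3:Add1
cycle 10: CDB Mul2=64; stall // r0:Add2,r1:2,r2:6,r3:Add1
cycle 11: CDB Add1=8; issue SUB r2<-Add1 // r0:Add2,r1:2,r2:Add1,r3:8
cycle 12: CDB Add2=8; issue SUB r3<-Add2 // r0:8,r1:2,r2:Add1,r3:Add2
cycle 13: - // r0:8,r1:2,r2:Add1,r3:Add2
cycle 14: - // r0:8,r1:2,r2:Add1,r3:Add2
cycle 15: CDB Add1=-6 // r0:8,r1:2,r2:-6,r3:Add2
cycle 16: CDB Add2=-6 // r0:8,r1:2,r2:-6,r3:-6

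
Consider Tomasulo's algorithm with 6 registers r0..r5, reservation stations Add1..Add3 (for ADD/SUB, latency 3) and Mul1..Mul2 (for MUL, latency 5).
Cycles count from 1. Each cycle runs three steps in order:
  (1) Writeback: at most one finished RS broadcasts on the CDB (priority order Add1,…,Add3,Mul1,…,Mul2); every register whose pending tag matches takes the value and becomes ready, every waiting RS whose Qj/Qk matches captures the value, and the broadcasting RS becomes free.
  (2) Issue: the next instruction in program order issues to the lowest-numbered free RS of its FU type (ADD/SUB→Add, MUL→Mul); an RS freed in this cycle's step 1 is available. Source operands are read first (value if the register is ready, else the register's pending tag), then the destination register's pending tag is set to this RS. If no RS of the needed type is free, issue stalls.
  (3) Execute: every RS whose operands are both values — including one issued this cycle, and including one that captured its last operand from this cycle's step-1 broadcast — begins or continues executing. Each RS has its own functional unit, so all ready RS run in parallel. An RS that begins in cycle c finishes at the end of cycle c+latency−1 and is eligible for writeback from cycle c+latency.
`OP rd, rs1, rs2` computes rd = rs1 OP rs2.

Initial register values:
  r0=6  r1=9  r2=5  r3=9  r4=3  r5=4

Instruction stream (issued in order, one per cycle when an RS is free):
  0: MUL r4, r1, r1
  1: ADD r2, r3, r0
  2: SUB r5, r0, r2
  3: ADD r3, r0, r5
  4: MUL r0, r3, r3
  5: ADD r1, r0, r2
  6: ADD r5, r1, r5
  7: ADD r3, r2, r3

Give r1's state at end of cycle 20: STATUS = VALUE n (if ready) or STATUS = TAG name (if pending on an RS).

  c1: issue MUL r4<-Mul1  regs: r0:6,r1:9,r2:5,r3:9,r4:Mul1,r5:4
  c2: issue ADD r2<-Add1  regs: r0:6,r1:9,r2:Add1,r3:9,r4:Mul1,r5:4
  c3: issue SUB r5<-Add2  regs: r0:6,r1:9,r2:Add1,r3:9,r4:Mul1,r5:Add2
  c4: issue ADD r3<-Add3  regs: r0:6,r1:9,r2:Add1,r3:Add3,r4:Mul1,r5:Add2
  c5: CDB Add1=15; issue MUL r0<-Mul2  regs: r0:Mul2,r1:9,r2:15,r3:Add3,r4:Mul1,r5:Add2
  c6: CDB Mul1=81; issue ADD r1<-Add1  regs: r0:Mul2,r1:Add1,r2:15,r3:Add3,r4:81,r5:Add2
  c7: stall  regs: r0:Mul2,r1:Add1,r2:15,r3:Add3,r4:81,r5:Add2
  c8: CDB Add2=-9; issue ADD r5<-Add2  regs: r0:Mul2,r1:Add1,r2:15,r3:Add3,r4:81,r5:Add2
  c9: stall  regs: r0:Mul2,r1:Add1,r2:15,r3:Add3,r4:81,r5:Add2
  c10: stall  regs: r0:Mul2,r1:Add1,r2:15,r3:Add3,r4:81,r5:Add2
  c11: CDB Add3=-3; issue ADD r3<-Add3  regs: r0:Mul2,r1:Add1,r2:15,r3:Add3,r4:81,r5:Add2
  c12: -  regs: r0:Mul2,r1:Add1,r2:15,r3:Add3,r4:81,r5:Add2
  c13: -  regs: r0:Mul2,r1:Add1,r2:15,r3:Add3,r4:81,r5:Add2
  c14: CDB Add3=12  regs: r0:Mul2,r1:Add1,r2:15,r3:12,r4:81,r5:Add2
  c15: -  regs: r0:Mul2,r1:Add1,r2:15,r3:12,r4:81,r5:Add2
  c16: CDB Mul2=9  regs: r0:9,r1:Add1,r2:15,r3:12,r4:81,r5:Add2
  c17: -  regs: r0:9,r1:Add1,r2:15,r3:12,r4:81,r5:Add2
  c18: -  regs: r0:9,r1:Add1,r2:15,r3:12,r4:81,r5:Add2
  c19: CDB Add1=24  regs: r0:9,r1:24,r2:15,r3:12,r4:81,r5:Add2
  c20: -  regs: r0:9,r1:24,r2:15,r3:12,r4:81,r5:Add2

STATUS = VALUE 24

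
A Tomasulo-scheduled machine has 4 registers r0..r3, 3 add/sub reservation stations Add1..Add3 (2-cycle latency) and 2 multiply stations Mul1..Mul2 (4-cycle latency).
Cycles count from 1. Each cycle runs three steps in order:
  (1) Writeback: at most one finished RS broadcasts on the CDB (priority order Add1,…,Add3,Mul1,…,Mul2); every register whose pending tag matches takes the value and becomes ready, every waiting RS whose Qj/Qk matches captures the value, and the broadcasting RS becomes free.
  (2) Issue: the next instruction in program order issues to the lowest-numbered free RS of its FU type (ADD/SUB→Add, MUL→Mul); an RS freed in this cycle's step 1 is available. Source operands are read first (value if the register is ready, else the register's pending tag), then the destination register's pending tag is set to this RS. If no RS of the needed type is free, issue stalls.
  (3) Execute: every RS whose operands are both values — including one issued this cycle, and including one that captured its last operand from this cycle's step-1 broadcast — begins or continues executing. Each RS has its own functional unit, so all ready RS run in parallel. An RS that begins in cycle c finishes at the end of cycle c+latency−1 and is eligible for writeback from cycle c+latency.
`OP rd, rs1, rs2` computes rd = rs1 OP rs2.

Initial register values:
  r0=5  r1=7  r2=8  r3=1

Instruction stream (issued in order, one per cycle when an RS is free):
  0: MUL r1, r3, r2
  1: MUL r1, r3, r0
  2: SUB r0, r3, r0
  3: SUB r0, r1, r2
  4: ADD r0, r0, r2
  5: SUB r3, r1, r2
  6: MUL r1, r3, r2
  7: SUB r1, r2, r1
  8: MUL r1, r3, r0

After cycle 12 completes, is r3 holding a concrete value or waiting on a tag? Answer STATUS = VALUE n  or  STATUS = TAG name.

STATUS = VALUE -3

  c1: issue MUL r1<-Mul1  regs: r0:5,r1:Mul1,r2:8,r3:1
  c2: issue MUL r1<-Mul2  regs: r0:5,r1:Mul2,r2:8,r3:1
  c3: issue SUB r0<-Add1  regs: r0:Add1,r1:Mul2,r2:8,r3:1
  c4: issue SUB r0<-Add2  regs: r0:Add2,r1:Mul2,r2:8,r3:1
  c5: CDB Add1=-4; issue ADD r0<-Add1  regs: r0:Add1,r1:Mul2,r2:8,r3:1
  c6: CDB Mul1=8; issue SUB r3<-Add3  regs: r0:Add1,r1:Mul2,r2:8,r3:Add3
  c7: CDB Mul2=5; issue MUL r1<-Mul1  regs: r0:Add1,r1:Mul1,r2:8,r3:Add3
  c8: stall  regs: r0:Add1,r1:Mul1,r2:8,r3:Add3
  c9: CDB Add2=-3; issue SUB r1<-Add2  regs: r0:Add1,r1:Add2,r2:8,r3:Add3
  c10: CDB Add3=-3; issue MUL r1<-Mul2  regs: r0:Add1,r1:Mul2,r2:8,r3:-3
  c11: CDB Add1=5  regs: r0:5,r1:Mul2,r2:8,r3:-3
  c12: -  regs: r0:5,r1:Mul2,r2:8,r3:-3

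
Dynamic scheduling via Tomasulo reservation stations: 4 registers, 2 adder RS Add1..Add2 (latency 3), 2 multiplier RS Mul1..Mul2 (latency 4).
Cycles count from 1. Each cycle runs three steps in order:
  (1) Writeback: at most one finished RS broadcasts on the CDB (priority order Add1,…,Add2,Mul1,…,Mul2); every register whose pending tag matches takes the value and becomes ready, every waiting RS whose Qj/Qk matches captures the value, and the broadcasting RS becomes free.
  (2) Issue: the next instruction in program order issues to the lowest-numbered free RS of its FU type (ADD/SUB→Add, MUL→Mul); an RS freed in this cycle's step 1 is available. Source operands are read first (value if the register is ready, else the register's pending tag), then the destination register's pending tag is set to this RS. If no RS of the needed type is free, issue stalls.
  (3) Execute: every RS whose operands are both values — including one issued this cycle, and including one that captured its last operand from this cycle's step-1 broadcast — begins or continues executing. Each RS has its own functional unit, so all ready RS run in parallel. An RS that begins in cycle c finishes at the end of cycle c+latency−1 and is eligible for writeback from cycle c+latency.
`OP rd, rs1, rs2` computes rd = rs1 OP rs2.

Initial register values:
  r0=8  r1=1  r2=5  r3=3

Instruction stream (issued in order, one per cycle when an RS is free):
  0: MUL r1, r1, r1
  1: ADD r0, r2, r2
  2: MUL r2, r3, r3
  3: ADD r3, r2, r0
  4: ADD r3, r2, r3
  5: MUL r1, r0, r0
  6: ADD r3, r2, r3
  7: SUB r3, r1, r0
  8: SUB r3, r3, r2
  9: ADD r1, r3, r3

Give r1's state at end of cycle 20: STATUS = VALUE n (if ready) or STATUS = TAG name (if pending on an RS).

STATUS = TAG Add2

  c1: issue MUL r1<-Mul1  regs: r0:8,r1:Mul1,r2:5,r3:3
  c2: issue ADD r0<-Add1  regs: r0:Add1,r1:Mul1,r2:5,r3:3
  c3: issue MUL r2<-Mul2  regs: r0:Add1,r1:Mul1,r2:Mul2,r3:3
  c4: issue ADD r3<-Add2  regs: r0:Add1,r1:Mul1,r2:Mul2,r3:Add2
  c5: CDB Add1=10; issue ADD r3<-Add1  regs: r0:10,r1:Mul1,r2:Mul2,r3:Add1
  c6: CDB Mul1=1; issue MUL r1<-Mul1  regs: r0:10,r1:Mul1,r2:Mul2,r3:Add1
  c7: CDB Mul2=9; stall  regs: r0:10,r1:Mul1,r2:9,r3:Add1
  c8: stall  regs: r0:10,r1:Mul1,r2:9,r3:Add1
  c9: stall  regs: r0:10,r1:Mul1,r2:9,r3:Add1
  c10: CDB Add2=19; issue ADD r3<-Add2  regs: r0:10,r1:Mul1,r2:9,r3:Add2
  c11: CDB Mul1=100; stall  regs: r0:10,r1:100,r2:9,r3:Add2
  c12: stall  regs: r0:10,r1:100,r2:9,r3:Add2
  c13: CDB Add1=28; issue SUB r3<-Add1  regs: r0:10,r1:100,r2:9,r3:Add1
  c14: stall  regs: r0:10,r1:100,r2:9,r3:Add1
  c15: stall  regs: r0:10,r1:100,r2:9,r3:Add1
  c16: CDB Add1=90; issue SUB r3<-Add1  regs: r0:10,r1:100,r2:9,r3:Add1
  c17: CDB Add2=37; issue ADD r1<-Add2  regs: r0:10,r1:Add2,r2:9,r3:Add1
  c18: -  regs: r0:10,r1:Add2,r2:9,r3:Add1
  c19: CDB Add1=81  regs: r0:10,r1:Add2,r2:9,r3:81
  c20: -  regs: r0:10,r1:Add2,r2:9,r3:81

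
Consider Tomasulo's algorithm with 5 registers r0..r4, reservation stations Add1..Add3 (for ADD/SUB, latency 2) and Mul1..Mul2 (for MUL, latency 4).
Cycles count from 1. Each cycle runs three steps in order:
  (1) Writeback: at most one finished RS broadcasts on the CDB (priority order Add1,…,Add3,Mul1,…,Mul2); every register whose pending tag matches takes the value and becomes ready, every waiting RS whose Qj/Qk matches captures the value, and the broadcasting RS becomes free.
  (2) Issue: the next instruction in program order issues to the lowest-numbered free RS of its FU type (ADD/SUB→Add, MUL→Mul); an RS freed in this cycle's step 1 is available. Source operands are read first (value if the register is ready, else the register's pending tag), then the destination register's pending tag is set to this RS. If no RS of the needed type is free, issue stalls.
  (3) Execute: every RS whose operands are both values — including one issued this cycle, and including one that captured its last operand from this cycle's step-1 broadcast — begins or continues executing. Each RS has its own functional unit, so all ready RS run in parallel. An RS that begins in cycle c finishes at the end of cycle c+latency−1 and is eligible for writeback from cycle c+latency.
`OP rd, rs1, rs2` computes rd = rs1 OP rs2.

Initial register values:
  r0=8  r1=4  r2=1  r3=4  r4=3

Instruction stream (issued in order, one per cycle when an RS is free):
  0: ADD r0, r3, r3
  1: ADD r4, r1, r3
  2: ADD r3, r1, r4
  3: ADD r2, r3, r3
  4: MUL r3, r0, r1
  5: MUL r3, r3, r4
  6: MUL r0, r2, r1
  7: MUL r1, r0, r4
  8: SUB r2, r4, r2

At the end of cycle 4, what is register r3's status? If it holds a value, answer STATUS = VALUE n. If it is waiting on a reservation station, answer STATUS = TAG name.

  c1: issue ADD r0<-Add1  regs: r0:Add1,r1:4,r2:1,r3:4,r4:3
  c2: issue ADD r4<-Add2  regs: r0:Add1,r1:4,r2:1,r3:4,r4:Add2
  c3: CDB Add1=8; issue ADD r3<-Add1  regs: r0:8,r1:4,r2:1,r3:Add1,r4:Add2
  c4: CDB Add2=8; issue ADD r2<-Add2  regs: r0:8,r1:4,r2:Add2,r3:Add1,r4:8

STATUS = TAG Add1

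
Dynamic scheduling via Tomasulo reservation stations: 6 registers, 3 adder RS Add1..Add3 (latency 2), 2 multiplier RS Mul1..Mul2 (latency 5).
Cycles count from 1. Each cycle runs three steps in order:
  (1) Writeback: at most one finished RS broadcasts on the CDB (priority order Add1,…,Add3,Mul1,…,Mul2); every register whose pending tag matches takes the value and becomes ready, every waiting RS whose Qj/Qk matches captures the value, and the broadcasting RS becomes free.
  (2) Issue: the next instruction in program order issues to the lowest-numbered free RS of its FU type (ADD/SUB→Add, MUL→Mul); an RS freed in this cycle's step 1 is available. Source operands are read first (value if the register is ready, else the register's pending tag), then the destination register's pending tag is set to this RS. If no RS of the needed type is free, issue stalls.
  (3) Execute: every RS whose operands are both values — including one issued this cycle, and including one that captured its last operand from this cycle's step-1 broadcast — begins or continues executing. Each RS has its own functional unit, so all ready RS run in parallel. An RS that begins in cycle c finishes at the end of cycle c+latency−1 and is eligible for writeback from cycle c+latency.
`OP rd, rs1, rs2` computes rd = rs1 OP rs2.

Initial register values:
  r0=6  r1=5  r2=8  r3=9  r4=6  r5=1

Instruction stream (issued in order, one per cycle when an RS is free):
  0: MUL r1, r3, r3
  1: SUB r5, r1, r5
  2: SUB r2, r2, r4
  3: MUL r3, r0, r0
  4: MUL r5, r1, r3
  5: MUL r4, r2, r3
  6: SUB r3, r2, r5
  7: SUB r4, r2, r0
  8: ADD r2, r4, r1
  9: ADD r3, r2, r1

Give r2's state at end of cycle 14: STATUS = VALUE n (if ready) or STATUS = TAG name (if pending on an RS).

  c1: issue MUL r1<-Mul1  regs: r0:6,r1:Mul1,r2:8,r3:9,r4:6,r5:1
  c2: issue SUB r5<-Add1  regs: r0:6,r1:Mul1,r2:8,r3:9,r4:6,r5:Add1
  c3: issue SUB r2<-Add2  regs: r0:6,r1:Mul1,r2:Add2,r3:9,r4:6,r5:Add1
  c4: issue MUL r3<-Mul2  regs: r0:6,r1:Mul1,r2:Add2,r3:Mul2,r4:6,r5:Add1
  c5: CDB Add2=2; stall  regs: r0:6,r1:Mul1,r2:2,r3:Mul2,r4:6,r5:Add1
  c6: CDB Mul1=81; issue MUL r5<-Mul1  regs: r0:6,r1:81,r2:2,r3:Mul2,r4:6,r5:Mul1
  c7: stall  regs: r0:6,r1:81,r2:2,r3:Mul2,r4:6,r5:Mul1
  c8: CDB Add1=80; stall  regs: r0:6,r1:81,r2:2,r3:Mul2,r4:6,r5:Mul1
  c9: CDB Mul2=36; issue MUL r4<-Mul2  regs: r0:6,r1:81,r2:2,r3:36,r4:Mul2,r5:Mul1
  c10: issue SUB r3<-Add1  regs: r0:6,r1:81,r2:2,r3:Add1,r4:Mul2,r5:Mul1
  c11: issue SUB r4<-Add2  regs: r0:6,r1:81,r2:2,r3:Add1,r4:Add2,r5:Mul1
  c12: issue ADD r2<-Add3  regs: r0:6,r1:81,r2:Add3,r3:Add1,r4:Add2,r5:Mul1
  c13: CDB Add2=-4; issue ADD r3<-Add2  regs: r0:6,r1:81,r2:Add3,r3:Add2,r4:-4,r5:Mul1
  c14: CDB Mul1=2916  regs: r0:6,r1:81,r2:Add3,r3:Add2,r4:-4,r5:2916

STATUS = TAG Add3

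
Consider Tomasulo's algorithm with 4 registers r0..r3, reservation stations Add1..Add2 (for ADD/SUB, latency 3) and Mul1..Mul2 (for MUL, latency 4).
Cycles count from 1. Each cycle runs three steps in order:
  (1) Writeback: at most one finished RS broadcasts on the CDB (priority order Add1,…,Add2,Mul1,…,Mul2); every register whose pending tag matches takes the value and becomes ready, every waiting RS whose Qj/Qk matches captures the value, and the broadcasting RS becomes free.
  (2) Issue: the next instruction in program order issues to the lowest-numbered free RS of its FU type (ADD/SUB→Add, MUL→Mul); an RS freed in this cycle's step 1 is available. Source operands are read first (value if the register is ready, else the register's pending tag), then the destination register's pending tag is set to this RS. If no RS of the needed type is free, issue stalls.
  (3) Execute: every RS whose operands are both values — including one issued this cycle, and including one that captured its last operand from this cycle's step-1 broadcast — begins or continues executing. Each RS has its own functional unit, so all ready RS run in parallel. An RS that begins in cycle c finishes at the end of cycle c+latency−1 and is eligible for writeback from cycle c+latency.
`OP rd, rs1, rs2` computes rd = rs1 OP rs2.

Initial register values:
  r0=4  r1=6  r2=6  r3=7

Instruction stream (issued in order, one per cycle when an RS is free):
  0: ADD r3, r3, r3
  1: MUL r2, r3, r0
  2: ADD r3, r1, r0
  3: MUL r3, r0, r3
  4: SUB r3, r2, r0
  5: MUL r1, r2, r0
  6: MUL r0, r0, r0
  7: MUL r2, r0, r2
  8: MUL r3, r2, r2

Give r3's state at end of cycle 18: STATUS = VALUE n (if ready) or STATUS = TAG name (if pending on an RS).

cycle 1: issue ADD r3<-Add1 // r0:4,r1:6,r2:6,r3:Add1
cycle 2: issue MUL r2<-Mul1 // r0:4,r1:6,r2:Mul1,r3:Add1
cycle 3: issue ADD r3<-Add2 // r0:4,r1:6,r2:Mul1,r3:Add2
cycle 4: CDB Add1=14; issue MUL r3<-Mul2 // r0:4,r1:6,r2:Mul1,r3:Mul2
cycle 5: issue SUB r3<-Add1 // r0:4,r1:6,r2:Mul1,r3:Add1
cycle 6: CDB Add2=10; stall // r0:4,r1:6,r2:Mul1,r3:Add1
cycle 7: stall // r0:4,r1:6,r2:Mul1,r3:Add1
cycle 8: CDB Mul1=56; issue MUL r1<-Mul1 // r0:4,r1:Mul1,r2:56,r3:Add1
cycle 9: stall // r0:4,r1:Mul1,r2:56,r3:Add1
cycle 10: CDB Mul2=40; issue MUL r0<-Mul2 // r0:Mul2,r1:Mul1,r2:56,r3:Add1
cycle 11: CDB Add1=52; stall // r0:Mul2,r1:Mul1,r2:56,r3:52
cycle 12: CDB Mul1=224; issue MUL r2<-Mul1 // r0:Mul2,r1:224,r2:Mul1,r3:52
cycle 13: stall // r0:Mul2,r1:224,r2:Mul1,r3:52
cycle 14: CDB Mul2=16; issue MUL r3<-Mul2 // r0:16,r1:224,r2:Mul1,r3:Mul2
cycle 15: - // r0:16,r1:224,r2:Mul1,r3:Mul2
cycle 16: - // r0:16,r1:224,r2:Mul1,r3:Mul2
cycle 17: - // r0:16,r1:224,r2:Mul1,r3:Mul2
cycle 18: CDB Mul1=896 // r0:16,r1:224,r2:896,r3:Mul2

STATUS = TAG Mul2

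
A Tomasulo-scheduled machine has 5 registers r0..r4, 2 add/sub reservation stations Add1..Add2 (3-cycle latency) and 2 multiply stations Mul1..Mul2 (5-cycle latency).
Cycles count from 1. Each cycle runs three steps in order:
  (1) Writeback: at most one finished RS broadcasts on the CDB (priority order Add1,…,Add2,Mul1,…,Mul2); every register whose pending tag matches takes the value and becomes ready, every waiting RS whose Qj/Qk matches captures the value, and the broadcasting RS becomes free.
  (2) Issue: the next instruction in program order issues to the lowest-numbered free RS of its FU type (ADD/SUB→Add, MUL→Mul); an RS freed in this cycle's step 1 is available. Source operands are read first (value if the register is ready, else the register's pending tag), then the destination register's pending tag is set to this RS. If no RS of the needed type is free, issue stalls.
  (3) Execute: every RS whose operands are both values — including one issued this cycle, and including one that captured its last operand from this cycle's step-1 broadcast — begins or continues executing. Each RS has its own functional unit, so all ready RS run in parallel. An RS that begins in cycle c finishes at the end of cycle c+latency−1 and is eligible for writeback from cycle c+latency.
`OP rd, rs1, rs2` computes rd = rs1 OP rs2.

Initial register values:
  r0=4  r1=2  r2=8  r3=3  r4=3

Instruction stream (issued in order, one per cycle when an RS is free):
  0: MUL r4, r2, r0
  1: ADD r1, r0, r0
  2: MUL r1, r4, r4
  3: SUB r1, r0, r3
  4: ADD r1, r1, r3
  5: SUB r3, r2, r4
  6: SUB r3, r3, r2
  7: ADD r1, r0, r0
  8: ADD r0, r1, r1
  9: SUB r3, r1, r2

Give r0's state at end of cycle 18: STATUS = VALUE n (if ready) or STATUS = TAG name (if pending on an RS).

  c1: issue MUL r4<-Mul1  regs: r0:4,r1:2,r2:8,r3:3,r4:Mul1
  c2: issue ADD r1<-Add1  regs: r0:4,r1:Add1,r2:8,r3:3,r4:Mul1
  c3: issue MUL r1<-Mul2  regs: r0:4,r1:Mul2,r2:8,r3:3,r4:Mul1
  c4: issue SUB r1<-Add2  regs: r0:4,r1:Add2,r2:8,r3:3,r4:Mul1
  c5: CDB Add1=8; issue ADD r1<-Add1  regs: r0:4,r1:Add1,r2:8,r3:3,r4:Mul1
  c6: CDB Mul1=32; stall  regs: r0:4,r1:Add1,r2:8,r3:3,r4:32
  c7: CDB Add2=1; issue SUB r3<-Add2  regs: r0:4,r1:Add1,r2:8,r3:Add2,r4:32
  c8: stall  regs: r0:4,r1:Add1,r2:8,r3:Add2,r4:32
  c9: stall  regs: r0:4,r1:Add1,r2:8,r3:Add2,r4:32
  c10: CDB Add1=4; issue SUB r3<-Add1  regs: r0:4,r1:4,r2:8,r3:Add1,r4:32
  c11: CDB Add2=-24; issue ADD r1<-Add2  regs: r0:4,r1:Add2,r2:8,r3:Add1,r4:32
  c12: CDB Mul2=1024; stall  regs: r0:4,r1:Add2,r2:8,r3:Add1,r4:32
  c13: stall  regs: r0:4,r1:Add2,r2:8,r3:Add1,r4:32
  c14: CDB Add1=-32; issue ADD r0<-Add1  regs: r0:Add1,r1:Add2,r2:8,r3:-32,r4:32
  c15: CDB Add2=8; issue SUB r3<-Add2  regs: r0:Add1,r1:8,r2:8,r3:Add2,r4:32
  c16: -  regs: r0:Add1,r1:8,r2:8,r3:Add2,r4:32
  c17: -  regs: r0:Add1,r1:8,r2:8,r3:Add2,r4:32
  c18: CDB Add1=16  regs: r0:16,r1:8,r2:8,r3:Add2,r4:32

STATUS = VALUE 16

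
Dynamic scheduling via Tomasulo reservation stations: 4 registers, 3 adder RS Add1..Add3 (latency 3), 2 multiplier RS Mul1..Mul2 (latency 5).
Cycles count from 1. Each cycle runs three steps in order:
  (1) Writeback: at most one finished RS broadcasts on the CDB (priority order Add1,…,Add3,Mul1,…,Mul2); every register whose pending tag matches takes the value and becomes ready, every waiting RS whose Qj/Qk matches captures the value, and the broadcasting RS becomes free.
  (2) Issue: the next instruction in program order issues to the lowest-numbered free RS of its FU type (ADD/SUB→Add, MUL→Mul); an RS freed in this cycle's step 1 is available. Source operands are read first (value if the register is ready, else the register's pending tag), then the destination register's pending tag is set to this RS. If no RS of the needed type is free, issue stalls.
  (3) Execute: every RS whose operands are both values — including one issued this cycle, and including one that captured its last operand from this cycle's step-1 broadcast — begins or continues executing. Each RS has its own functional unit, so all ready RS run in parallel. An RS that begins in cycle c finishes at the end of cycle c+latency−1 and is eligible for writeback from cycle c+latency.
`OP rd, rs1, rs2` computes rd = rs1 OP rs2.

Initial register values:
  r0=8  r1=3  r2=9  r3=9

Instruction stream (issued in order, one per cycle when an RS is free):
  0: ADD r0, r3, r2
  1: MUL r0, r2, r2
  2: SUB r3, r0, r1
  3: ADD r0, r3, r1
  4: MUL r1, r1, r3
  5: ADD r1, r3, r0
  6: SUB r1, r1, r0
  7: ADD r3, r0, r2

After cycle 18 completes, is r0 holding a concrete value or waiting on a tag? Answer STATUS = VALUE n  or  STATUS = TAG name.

c1: issue ADD r0<-Add1 | r0:Add1,r1:3,r2:9,r3:9
c2: issue MUL r0<-Mul1 | r0:Mul1,r1:3,r2:9,r3:9
c3: issue SUB r3<-Add2 | r0:Mul1,r1:3,r2:9,r3:Add2
c4: CDB Add1=18; issue ADD r0<-Add1 | r0:Add1,r1:3,r2:9,r3:Add2
c5: issue MUL r1<-Mul2 | r0:Add1,r1:Mul2,r2:9,r3:Add2
c6: issue ADD r1<-Add3 | r0:Add1,r1:Add3,r2:9,r3:Add2
c7: CDB Mul1=81; stall | r0:Add1,r1:Add3,r2:9,r3:Add2
c8: stall | r0:Add1,r1:Add3,r2:9,r3:Add2
c9: stall | r0:Add1,r1:Add3,r2:9,r3:Add2
c10: CDB Add2=78; issue SUB r1<-Add2 | r0:Add1,r1:Add2,r2:9,r3:78
c11: stall | r0:Add1,r1:Add2,r2:9,r3:78
c12: stall | r0:Add1,r1:Add2,r2:9,r3:78
c13: CDB Add1=81; issue ADD r3<-Add1 | r0:81,r1:Add2,r2:9,r3:Add1
c14: - | r0:81,r1:Add2,r2:9,r3:Add1
c15: CDB Mul2=234 | r0:81,r1:Add2,r2:9,r3:Add1
c16: CDB Add1=90 | r0:81,r1:Add2,r2:9,r3:90
c17: CDB Add3=159 | r0:81,r1:Add2,r2:9,r3:90
c18: - | r0:81,r1:Add2,r2:9,r3:90

STATUS = VALUE 81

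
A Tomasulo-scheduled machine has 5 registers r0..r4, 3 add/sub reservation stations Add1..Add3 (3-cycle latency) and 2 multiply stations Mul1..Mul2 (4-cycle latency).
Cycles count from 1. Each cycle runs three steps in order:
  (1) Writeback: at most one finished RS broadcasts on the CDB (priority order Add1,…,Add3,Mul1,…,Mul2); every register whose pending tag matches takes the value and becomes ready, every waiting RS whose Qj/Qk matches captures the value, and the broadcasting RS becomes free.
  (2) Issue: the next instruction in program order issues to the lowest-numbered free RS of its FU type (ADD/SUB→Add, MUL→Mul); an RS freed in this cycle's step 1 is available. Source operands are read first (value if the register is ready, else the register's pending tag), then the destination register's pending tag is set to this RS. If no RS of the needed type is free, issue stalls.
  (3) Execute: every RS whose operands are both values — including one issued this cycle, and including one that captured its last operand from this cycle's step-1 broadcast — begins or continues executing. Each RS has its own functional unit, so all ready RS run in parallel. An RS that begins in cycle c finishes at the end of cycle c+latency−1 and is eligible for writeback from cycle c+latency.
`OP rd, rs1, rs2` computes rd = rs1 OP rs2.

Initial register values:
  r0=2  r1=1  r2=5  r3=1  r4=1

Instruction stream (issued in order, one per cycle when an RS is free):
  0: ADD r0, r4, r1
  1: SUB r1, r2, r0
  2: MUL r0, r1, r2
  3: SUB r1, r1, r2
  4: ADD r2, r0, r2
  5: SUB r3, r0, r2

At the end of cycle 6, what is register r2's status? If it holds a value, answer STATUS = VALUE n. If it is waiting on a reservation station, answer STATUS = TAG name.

STATUS = TAG Add3

c1: issue ADD r0<-Add1 | r0:Add1,r1:1,r2:5,r3:1,r4:1
c2: issue SUB r1<-Add2 | r0:Add1,r1:Add2,r2:5,r3:1,r4:1
c3: issue MUL r0<-Mul1 | r0:Mul1,r1:Add2,r2:5,r3:1,r4:1
c4: CDB Add1=2; issue SUB r1<-Add1 | r0:Mul1,r1:Add1,r2:5,r3:1,r4:1
c5: issue ADD r2<-Add3 | r0:Mul1,r1:Add1,r2:Add3,r3:1,r4:1
c6: stall | r0:Mul1,r1:Add1,r2:Add3,r3:1,r4:1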